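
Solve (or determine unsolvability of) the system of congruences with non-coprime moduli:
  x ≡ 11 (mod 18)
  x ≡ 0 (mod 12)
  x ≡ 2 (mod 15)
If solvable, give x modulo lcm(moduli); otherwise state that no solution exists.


Moduli 18, 12, 15 are not pairwise coprime, so CRT works modulo lcm(m_i) when all pairwise compatibility conditions hold.
Pairwise compatibility: gcd(m_i, m_j) must divide a_i - a_j for every pair.
Merge one congruence at a time:
  Start: x ≡ 11 (mod 18).
  Combine with x ≡ 0 (mod 12): gcd(18, 12) = 6, and 0 - 11 = -11 is NOT divisible by 6.
    ⇒ system is inconsistent (no integer solution).

No solution (the system is inconsistent).


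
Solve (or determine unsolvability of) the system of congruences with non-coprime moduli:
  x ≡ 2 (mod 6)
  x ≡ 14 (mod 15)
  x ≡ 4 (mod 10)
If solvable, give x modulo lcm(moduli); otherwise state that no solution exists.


Moduli 6, 15, 10 are not pairwise coprime, so CRT works modulo lcm(m_i) when all pairwise compatibility conditions hold.
Pairwise compatibility: gcd(m_i, m_j) must divide a_i - a_j for every pair.
Merge one congruence at a time:
  Start: x ≡ 2 (mod 6).
  Combine with x ≡ 14 (mod 15): gcd(6, 15) = 3; 14 - 2 = 12, which IS divisible by 3, so compatible.
    Write x = 2 + 6·t and substitute into x ≡ 14 (mod 15): 6·t ≡ 14 − 2 = 12 (mod 15).
    Divide the congruence (and modulus) by g = 3: 2·t ≡ 4 (mod 5).
    The inverse of 2 mod 5 is 3 (since 2·3 = 6 = 1·5 + 1), so t ≡ 3·4 = 12 ≡ 2 (mod 5).
    Then x = 2 + 6·2 = 14, valid modulo lcm(6, 15) = 30: x ≡ 14 (mod 30).
  Combine with x ≡ 4 (mod 10): gcd(30, 10) = 10; 4 - 14 = -10, which IS divisible by 10, so compatible.
    Write x = 14 + 30·t and substitute into x ≡ 4 (mod 10): 30·t ≡ 4 − 14 = -10 (mod 10).
    Divide the congruence (and modulus) by g = 10: 3·t ≡ -1 (mod 1).
    Modulo 1 every t works; take t = 0.
    Then x = 14 + 30·0 = 14, valid modulo lcm(30, 10) = 30: x ≡ 14 (mod 30).
Verify: 14 mod 6 = 2, 14 mod 15 = 14, 14 mod 10 = 4.

x ≡ 14 (mod 30).


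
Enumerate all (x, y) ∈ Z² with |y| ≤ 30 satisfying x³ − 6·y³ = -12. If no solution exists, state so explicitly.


The equation is x³ - 6y³ = -12. For fixed y, x³ = 6·y³ − 12, so a solution requires the RHS to be a perfect cube.
Strategy: iterate y from -30 to 30, compute RHS = 6·y³ − 12, and check whether it is a (positive or negative) perfect cube.
Check small values of y:
  y = 0: RHS = -12 is not a perfect cube.
  y = 1: RHS = -6 is not a perfect cube.
  y = -1: RHS = -18 is not a perfect cube.
  y = 2: RHS = 36 is not a perfect cube.
  y = -2: RHS = -60 is not a perfect cube.
  y = 3: RHS = 150 is not a perfect cube.
  y = -3: RHS = -174 is not a perfect cube.
Continuing the search up to |y| = 30 finds no solutions either.
No (x, y) in the scanned range satisfies the equation.

No integer solutions with |y| ≤ 30.


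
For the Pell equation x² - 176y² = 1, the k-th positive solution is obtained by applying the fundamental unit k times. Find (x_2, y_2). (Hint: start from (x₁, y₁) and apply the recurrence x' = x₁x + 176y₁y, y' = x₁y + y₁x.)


Step 1: Find the fundamental solution (x₁, y₁) of x² - 176y² = 1.
  Expand √176 as a continued fraction. a₀ = ⌊√176⌋ = 13; iterate m_{k+1} = d_k·a_k − m_k, d_{k+1} = (176 − m_{k+1}²)/d_k, a_{k+1} = ⌊(a₀ + m_{k+1})/d_{k+1}⌋ (starting m₀ = 0, d₀ = 1), with convergents p_k = a_k·p_{k-1} + p_{k-2}, q_k = a_k·q_{k-1} + q_{k-2} (p₋₁ = 1, q₋₁ = 0):
  k = 0: a₀ = 13; p₀/q₀ = 13/1; p₀² − 176·q₀² = 169 − 176 = -7.
  k = 1: m = 13, d = 7, a = ⌊(13 + 13)/7⌋ = 3; p/q = (3·13 + 1)/(3·1 + 0) = 40/3; p² − 176·q² = 1600 − 1584 = 16.
  k = 2: m = 8, d = 16, a = ⌊(13 + 8)/16⌋ = 1; p/q = (1·40 + 13)/(1·3 + 1) = 53/4; p² − 176·q² = 2809 − 2816 = -7.
  k = 3: m = 8, d = 7, a = ⌊(13 + 8)/7⌋ = 3; p/q = (3·53 + 40)/(3·4 + 3) = 199/15; p² − 176·q² = 39601 − 39600 = 1.
  The first convergent with p² − 176·q² = 1 gives the fundamental solution (x₁, y₁) = (199, 15).
Step 2: Apply the recurrence (x_{n+1}, y_{n+1}) = (x₁x_n + 176y₁y_n, x₁y_n + y₁x_n) repeatedly.
  From (x_1, y_1) = (199, 15): x_2 = 199·199 + 176·15·15 = 79201; y_2 = 199·15 + 15·199 = 5970.
Step 3: Verify x_2² - 176·y_2² = 6272798401 - 6272798400 = 1 (should be 1). ✓

(x_1, y_1) = (199, 15); (x_2, y_2) = (79201, 5970).


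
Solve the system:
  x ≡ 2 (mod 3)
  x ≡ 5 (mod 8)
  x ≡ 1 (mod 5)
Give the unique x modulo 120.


Moduli 3, 8, 5 are pairwise coprime; by CRT there is a unique solution modulo M = 3 · 8 · 5 = 120.
Solve pairwise, accumulating the modulus:
  Start with x ≡ 2 (mod 3).
  Combine with x ≡ 5 (mod 8): since gcd(3, 8) = 1, we get a unique residue mod 24.
    Write x = 2 + 3·t and substitute into x ≡ 5 (mod 8): 3·t ≡ 5 − 2 = 3 (mod 8).
    The inverse of 3 mod 8 is 3 (since 3·3 = 9 = 1·8 + 1), so t ≡ 3·3 = 9 ≡ 1 (mod 8).
    Then x = 2 + 3·1 = 5, valid modulo lcm(3, 8) = 24: x ≡ 5 (mod 24).
  Combine with x ≡ 1 (mod 5): since gcd(24, 5) = 1, we get a unique residue mod 120.
    Write x = 5 + 24·t and substitute into x ≡ 1 (mod 5): 24·t ≡ 1 − 5 = -4 (mod 5).
    Reduce coefficients mod 5: 4·t ≡ 1 (mod 5).
    The inverse of 4 mod 5 is 4 (since 4·4 = 16 = 3·5 + 1), so t ≡ 4·1 = 4 ≡ 4 (mod 5).
    Then x = 5 + 24·4 = 101, valid modulo lcm(24, 5) = 120: x ≡ 101 (mod 120).
Verify: 101 mod 3 = 2 ✓, 101 mod 8 = 5 ✓, 101 mod 5 = 1 ✓.

x ≡ 101 (mod 120).


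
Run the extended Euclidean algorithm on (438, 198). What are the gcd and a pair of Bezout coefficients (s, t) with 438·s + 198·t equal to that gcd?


Euclidean algorithm on (438, 198) — divide until remainder is 0:
  438 = 2 · 198 + 42
  198 = 4 · 42 + 30
  42 = 1 · 30 + 12
  30 = 2 · 12 + 6
  12 = 2 · 6 + 0
gcd(438, 198) = 6.
Track Bezout coefficients alongside the remainders: start with r₀ = 438 = a·1 + b·0 (s = 1, t = 0) and r₁ = 198 = a·0 + b·1 (s = 0, t = 1); each new remainder r_{k+1} = r_{k-1} − q_k·r_k inherits s_{k+1} = s_{k-1} − q_k·s_k, t_{k+1} = t_{k-1} − q_k·t_k, so r_k = a·s_k + b·t_k at every step:
  q = 2: r = 42, s = 1 − 2·0 = 1, t = 0 − 2·1 = -2  (check: 438·1 + 198·(-2) = 42)
  q = 4: r = 30, s = 0 − 4·1 = -4, t = 1 − 4·(-2) = 9  (check: 438·(-4) + 198·9 = 30)
  q = 1: r = 12, s = 1 − 1·(-4) = 5, t = -2 − 1·9 = -11  (check: 438·5 + 198·(-11) = 12)
  q = 2: r = 6, s = -4 − 2·5 = -14, t = 9 − 2·(-11) = 31  (check: 438·(-14) + 198·31 = 6)
The row with r = 6 (the gcd) gives the Bezout coefficients s = -14, t = 31.
Result: 438 · (-14) + 198 · (31) = 6.

gcd(438, 198) = 6; s = -14, t = 31 (check: 438·(-14) + 198·31 = 6).


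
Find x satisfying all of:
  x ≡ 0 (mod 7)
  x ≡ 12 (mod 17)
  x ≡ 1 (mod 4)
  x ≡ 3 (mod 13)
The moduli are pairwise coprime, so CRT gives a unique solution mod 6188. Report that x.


Product of moduli M = 7 · 17 · 4 · 13 = 6188.
Merge one congruence at a time:
  Start: x ≡ 0 (mod 7).
  Combine with x ≡ 12 (mod 17); new modulus lcm = 119.
    Write x = 0 + 7·t and substitute into x ≡ 12 (mod 17): 7·t ≡ 12 − 0 = 12 (mod 17).
    The inverse of 7 mod 17 is 5 (since 7·5 = 35 = 2·17 + 1), so t ≡ 5·12 = 60 ≡ 9 (mod 17).
    Then x = 0 + 7·9 = 63, valid modulo lcm(7, 17) = 119: x ≡ 63 (mod 119).
  Combine with x ≡ 1 (mod 4); new modulus lcm = 476.
    Write x = 63 + 119·t and substitute into x ≡ 1 (mod 4): 119·t ≡ 1 − 63 = -62 (mod 4).
    Reduce coefficients mod 4: 3·t ≡ 2 (mod 4).
    The inverse of 3 mod 4 is 3 (since 3·3 = 9 = 2·4 + 1), so t ≡ 3·2 = 6 ≡ 2 (mod 4).
    Then x = 63 + 119·2 = 301, valid modulo lcm(119, 4) = 476: x ≡ 301 (mod 476).
  Combine with x ≡ 3 (mod 13); new modulus lcm = 6188.
    Write x = 301 + 476·t and substitute into x ≡ 3 (mod 13): 476·t ≡ 3 − 301 = -298 (mod 13).
    Reduce coefficients mod 13: 8·t ≡ 1 (mod 13).
    The inverse of 8 mod 13 is 5 (since 8·5 = 40 = 3·13 + 1), so t ≡ 5·1 = 5 ≡ 5 (mod 13).
    Then x = 301 + 476·5 = 2681, valid modulo lcm(476, 13) = 6188: x ≡ 2681 (mod 6188).
Verify against each original: 2681 mod 7 = 0, 2681 mod 17 = 12, 2681 mod 4 = 1, 2681 mod 13 = 3.

x ≡ 2681 (mod 6188).


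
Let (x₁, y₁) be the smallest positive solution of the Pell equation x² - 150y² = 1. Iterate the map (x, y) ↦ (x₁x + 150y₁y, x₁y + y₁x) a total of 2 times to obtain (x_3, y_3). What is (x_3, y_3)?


Step 1: Find the fundamental solution (x₁, y₁) of x² - 150y² = 1.
  Expand √150 as a continued fraction. a₀ = ⌊√150⌋ = 12; iterate m_{k+1} = d_k·a_k − m_k, d_{k+1} = (150 − m_{k+1}²)/d_k, a_{k+1} = ⌊(a₀ + m_{k+1})/d_{k+1}⌋ (starting m₀ = 0, d₀ = 1), with convergents p_k = a_k·p_{k-1} + p_{k-2}, q_k = a_k·q_{k-1} + q_{k-2} (p₋₁ = 1, q₋₁ = 0):
  k = 0: a₀ = 12; p₀/q₀ = 12/1; p₀² − 150·q₀² = 144 − 150 = -6.
  k = 1: m = 12, d = 6, a = ⌊(12 + 12)/6⌋ = 4; p/q = (4·12 + 1)/(4·1 + 0) = 49/4; p² − 150·q² = 2401 − 2400 = 1.
  The first convergent with p² − 150·q² = 1 gives the fundamental solution (x₁, y₁) = (49, 4).
Step 2: Apply the recurrence (x_{n+1}, y_{n+1}) = (x₁x_n + 150y₁y_n, x₁y_n + y₁x_n) repeatedly.
  From (x_1, y_1) = (49, 4): x_2 = 49·49 + 150·4·4 = 4801; y_2 = 49·4 + 4·49 = 392.
  From (x_2, y_2) = (4801, 392): x_3 = 49·4801 + 150·4·392 = 470449; y_3 = 49·392 + 4·4801 = 38412.
Step 3: Verify x_3² - 150·y_3² = 221322261601 - 221322261600 = 1 (should be 1). ✓

(x_1, y_1) = (49, 4); (x_3, y_3) = (470449, 38412).


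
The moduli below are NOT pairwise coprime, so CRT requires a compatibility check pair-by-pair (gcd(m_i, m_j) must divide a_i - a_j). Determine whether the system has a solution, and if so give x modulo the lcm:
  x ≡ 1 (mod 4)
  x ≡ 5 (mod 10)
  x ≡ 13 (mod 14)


Moduli 4, 10, 14 are not pairwise coprime, so CRT works modulo lcm(m_i) when all pairwise compatibility conditions hold.
Pairwise compatibility: gcd(m_i, m_j) must divide a_i - a_j for every pair.
Merge one congruence at a time:
  Start: x ≡ 1 (mod 4).
  Combine with x ≡ 5 (mod 10): gcd(4, 10) = 2; 5 - 1 = 4, which IS divisible by 2, so compatible.
    Write x = 1 + 4·t and substitute into x ≡ 5 (mod 10): 4·t ≡ 5 − 1 = 4 (mod 10).
    Divide the congruence (and modulus) by g = 2: 2·t ≡ 2 (mod 5).
    The inverse of 2 mod 5 is 3 (since 2·3 = 6 = 1·5 + 1), so t ≡ 3·2 = 6 ≡ 1 (mod 5).
    Then x = 1 + 4·1 = 5, valid modulo lcm(4, 10) = 20: x ≡ 5 (mod 20).
  Combine with x ≡ 13 (mod 14): gcd(20, 14) = 2; 13 - 5 = 8, which IS divisible by 2, so compatible.
    Write x = 5 + 20·t and substitute into x ≡ 13 (mod 14): 20·t ≡ 13 − 5 = 8 (mod 14).
    Divide the congruence (and modulus) by g = 2: 10·t ≡ 4 (mod 7).
    Reduce coefficients mod 7: 3·t ≡ 4 (mod 7).
    The inverse of 3 mod 7 is 5 (since 3·5 = 15 = 2·7 + 1), so t ≡ 5·4 = 20 ≡ 6 (mod 7).
    Then x = 5 + 20·6 = 125, valid modulo lcm(20, 14) = 140: x ≡ 125 (mod 140).
Verify: 125 mod 4 = 1, 125 mod 10 = 5, 125 mod 14 = 13.

x ≡ 125 (mod 140).


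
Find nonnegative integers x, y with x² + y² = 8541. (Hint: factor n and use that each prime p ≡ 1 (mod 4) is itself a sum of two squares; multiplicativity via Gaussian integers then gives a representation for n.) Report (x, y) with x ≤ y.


Step 1: Factor n = 8541 = 3^2 · 13 · 73.
Step 2: Check the mod-4 condition on each prime factor: 3 ≡ 3 (mod 4), exponent 2 (must be even); 13 ≡ 1 (mod 4), exponent 1; 73 ≡ 1 (mod 4), exponent 1.
All primes ≡ 3 (mod 4) appear to even exponent (or don't appear), so by the two-squares theorem n IS expressible as a sum of two squares.
Step 3: Build a representation. Group n = k² · m with k = 3 and m = 13 · 73 = 949 (a product of primes ≡ 1 (mod 4)); a representation of m scales to one of n via (k·x)² + (k·y)² = k²(x² + y²). Each prime p ≡ 1 (mod 4) is itself a sum of two squares; find a² by testing p − a² for a perfect square:
  13: 13 − 1² = 12, 13 − 2² = 9 = 3² ⇒ 13 = 2² + 3².
  73: 73 − 1² = 72, 73 − 2² = 69, 73 − 3² = 64 = 8² ⇒ 73 = 3² + 8².
  Combine using the Brahmagupta–Fibonacci identity (a² + b²)(c² + d²) = (ac − bd)² + (ad + bc)² = (ac + bd)² + (ad − bc)²:
  13 · 73 = 949: from (2² + 3²)(3² + 8²), take (2·3 − 3·8, 2·8 + 3·3) = (6 − 24, 16 + 9) = (-18, 25); dropping signs (only squares matter) gives (18, 25); check 18² + 25² = 324 + 625 = 949 ✓.
  Scale by k = 3: (3·18, 3·25) = (54, 75).
Step 4: Order so x ≤ y and verify: 54² + 75² = 2916 + 5625 = 8541 = n. ✓

n = 8541 = 54² + 75² (one valid representation with x ≤ y).


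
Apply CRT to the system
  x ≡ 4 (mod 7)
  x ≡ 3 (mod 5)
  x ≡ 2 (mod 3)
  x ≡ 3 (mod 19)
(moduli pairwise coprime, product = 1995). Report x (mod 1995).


Product of moduli M = 7 · 5 · 3 · 19 = 1995.
Merge one congruence at a time:
  Start: x ≡ 4 (mod 7).
  Combine with x ≡ 3 (mod 5); new modulus lcm = 35.
    Write x = 4 + 7·t and substitute into x ≡ 3 (mod 5): 7·t ≡ 3 − 4 = -1 (mod 5).
    Reduce coefficients mod 5: 2·t ≡ 4 (mod 5).
    The inverse of 2 mod 5 is 3 (since 2·3 = 6 = 1·5 + 1), so t ≡ 3·4 = 12 ≡ 2 (mod 5).
    Then x = 4 + 7·2 = 18, valid modulo lcm(7, 5) = 35: x ≡ 18 (mod 35).
  Combine with x ≡ 2 (mod 3); new modulus lcm = 105.
    Write x = 18 + 35·t and substitute into x ≡ 2 (mod 3): 35·t ≡ 2 − 18 = -16 (mod 3).
    Reduce coefficients mod 3: 2·t ≡ 2 (mod 3).
    The inverse of 2 mod 3 is 2 (since 2·2 = 4 = 1·3 + 1), so t ≡ 2·2 = 4 ≡ 1 (mod 3).
    Then x = 18 + 35·1 = 53, valid modulo lcm(35, 3) = 105: x ≡ 53 (mod 105).
  Combine with x ≡ 3 (mod 19); new modulus lcm = 1995.
    Write x = 53 + 105·t and substitute into x ≡ 3 (mod 19): 105·t ≡ 3 − 53 = -50 (mod 19).
    Reduce coefficients mod 19: 10·t ≡ 7 (mod 19).
    The inverse of 10 mod 19 is 2 (since 10·2 = 20 = 1·19 + 1), so t ≡ 2·7 = 14 ≡ 14 (mod 19).
    Then x = 53 + 105·14 = 1523, valid modulo lcm(105, 19) = 1995: x ≡ 1523 (mod 1995).
Verify against each original: 1523 mod 7 = 4, 1523 mod 5 = 3, 1523 mod 3 = 2, 1523 mod 19 = 3.

x ≡ 1523 (mod 1995).


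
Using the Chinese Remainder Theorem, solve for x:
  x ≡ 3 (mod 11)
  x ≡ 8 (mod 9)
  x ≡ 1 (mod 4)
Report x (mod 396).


Moduli 11, 9, 4 are pairwise coprime; by CRT there is a unique solution modulo M = 11 · 9 · 4 = 396.
Solve pairwise, accumulating the modulus:
  Start with x ≡ 3 (mod 11).
  Combine with x ≡ 8 (mod 9): since gcd(11, 9) = 1, we get a unique residue mod 99.
    Write x = 3 + 11·t and substitute into x ≡ 8 (mod 9): 11·t ≡ 8 − 3 = 5 (mod 9).
    Reduce coefficients mod 9: 2·t ≡ 5 (mod 9).
    The inverse of 2 mod 9 is 5 (since 2·5 = 10 = 1·9 + 1), so t ≡ 5·5 = 25 ≡ 7 (mod 9).
    Then x = 3 + 11·7 = 80, valid modulo lcm(11, 9) = 99: x ≡ 80 (mod 99).
  Combine with x ≡ 1 (mod 4): since gcd(99, 4) = 1, we get a unique residue mod 396.
    Write x = 80 + 99·t and substitute into x ≡ 1 (mod 4): 99·t ≡ 1 − 80 = -79 (mod 4).
    Reduce coefficients mod 4: 3·t ≡ 1 (mod 4).
    The inverse of 3 mod 4 is 3 (since 3·3 = 9 = 2·4 + 1), so t ≡ 3·1 = 3 ≡ 3 (mod 4).
    Then x = 80 + 99·3 = 377, valid modulo lcm(99, 4) = 396: x ≡ 377 (mod 396).
Verify: 377 mod 11 = 3 ✓, 377 mod 9 = 8 ✓, 377 mod 4 = 1 ✓.

x ≡ 377 (mod 396).


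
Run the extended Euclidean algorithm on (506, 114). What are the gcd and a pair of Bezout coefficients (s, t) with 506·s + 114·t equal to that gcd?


Euclidean algorithm on (506, 114) — divide until remainder is 0:
  506 = 4 · 114 + 50
  114 = 2 · 50 + 14
  50 = 3 · 14 + 8
  14 = 1 · 8 + 6
  8 = 1 · 6 + 2
  6 = 3 · 2 + 0
gcd(506, 114) = 2.
Track Bezout coefficients alongside the remainders: start with r₀ = 506 = a·1 + b·0 (s = 1, t = 0) and r₁ = 114 = a·0 + b·1 (s = 0, t = 1); each new remainder r_{k+1} = r_{k-1} − q_k·r_k inherits s_{k+1} = s_{k-1} − q_k·s_k, t_{k+1} = t_{k-1} − q_k·t_k, so r_k = a·s_k + b·t_k at every step:
  q = 4: r = 50, s = 1 − 4·0 = 1, t = 0 − 4·1 = -4  (check: 506·1 + 114·(-4) = 50)
  q = 2: r = 14, s = 0 − 2·1 = -2, t = 1 − 2·(-4) = 9  (check: 506·(-2) + 114·9 = 14)
  q = 3: r = 8, s = 1 − 3·(-2) = 7, t = -4 − 3·9 = -31  (check: 506·7 + 114·(-31) = 8)
  q = 1: r = 6, s = -2 − 1·7 = -9, t = 9 − 1·(-31) = 40  (check: 506·(-9) + 114·40 = 6)
  q = 1: r = 2, s = 7 − 1·(-9) = 16, t = -31 − 1·40 = -71  (check: 506·16 + 114·(-71) = 2)
The row with r = 2 (the gcd) gives the Bezout coefficients s = 16, t = -71.
Result: 506 · (16) + 114 · (-71) = 2.

gcd(506, 114) = 2; s = 16, t = -71 (check: 506·16 + 114·(-71) = 2).


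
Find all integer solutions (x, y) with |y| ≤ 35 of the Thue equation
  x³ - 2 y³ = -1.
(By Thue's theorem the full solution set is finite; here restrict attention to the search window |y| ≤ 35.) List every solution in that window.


The equation is x³ - 2y³ = -1. For fixed y, x³ = 2·y³ − 1, so a solution requires the RHS to be a perfect cube.
Strategy: iterate y from -35 to 35, compute RHS = 2·y³ − 1, and check whether it is a (positive or negative) perfect cube.
Check small values of y:
  y = 0: RHS = -1 = (-1)³ ⇒ x = -1 works.
  y = 1: RHS = 1 = (1)³ ⇒ x = 1 works.
  y = -1: RHS = -3 is not a perfect cube.
  y = 2: RHS = 15 is not a perfect cube.
  y = -2: RHS = -17 is not a perfect cube.
  y = 3: RHS = 53 is not a perfect cube.
  y = -3: RHS = -55 is not a perfect cube.
Continuing the search up to |y| = 35 finds no further solutions beyond those listed.
Collected solutions: (-1, 0), (1, 1).

Solutions (with |y| ≤ 35): (-1, 0), (1, 1).


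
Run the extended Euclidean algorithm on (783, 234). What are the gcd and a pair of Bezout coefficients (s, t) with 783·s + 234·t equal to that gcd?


Euclidean algorithm on (783, 234) — divide until remainder is 0:
  783 = 3 · 234 + 81
  234 = 2 · 81 + 72
  81 = 1 · 72 + 9
  72 = 8 · 9 + 0
gcd(783, 234) = 9.
Track Bezout coefficients alongside the remainders: start with r₀ = 783 = a·1 + b·0 (s = 1, t = 0) and r₁ = 234 = a·0 + b·1 (s = 0, t = 1); each new remainder r_{k+1} = r_{k-1} − q_k·r_k inherits s_{k+1} = s_{k-1} − q_k·s_k, t_{k+1} = t_{k-1} − q_k·t_k, so r_k = a·s_k + b·t_k at every step:
  q = 3: r = 81, s = 1 − 3·0 = 1, t = 0 − 3·1 = -3  (check: 783·1 + 234·(-3) = 81)
  q = 2: r = 72, s = 0 − 2·1 = -2, t = 1 − 2·(-3) = 7  (check: 783·(-2) + 234·7 = 72)
  q = 1: r = 9, s = 1 − 1·(-2) = 3, t = -3 − 1·7 = -10  (check: 783·3 + 234·(-10) = 9)
The row with r = 9 (the gcd) gives the Bezout coefficients s = 3, t = -10.
Result: 783 · (3) + 234 · (-10) = 9.

gcd(783, 234) = 9; s = 3, t = -10 (check: 783·3 + 234·(-10) = 9).


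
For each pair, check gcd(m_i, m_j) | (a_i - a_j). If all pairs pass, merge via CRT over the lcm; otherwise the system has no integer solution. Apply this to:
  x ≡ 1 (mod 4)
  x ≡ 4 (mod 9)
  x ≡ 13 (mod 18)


Moduli 4, 9, 18 are not pairwise coprime, so CRT works modulo lcm(m_i) when all pairwise compatibility conditions hold.
Pairwise compatibility: gcd(m_i, m_j) must divide a_i - a_j for every pair.
Merge one congruence at a time:
  Start: x ≡ 1 (mod 4).
  Combine with x ≡ 4 (mod 9): gcd(4, 9) = 1; 4 - 1 = 3, which IS divisible by 1, so compatible.
    Write x = 1 + 4·t and substitute into x ≡ 4 (mod 9): 4·t ≡ 4 − 1 = 3 (mod 9).
    The inverse of 4 mod 9 is 7 (since 4·7 = 28 = 3·9 + 1), so t ≡ 7·3 = 21 ≡ 3 (mod 9).
    Then x = 1 + 4·3 = 13, valid modulo lcm(4, 9) = 36: x ≡ 13 (mod 36).
  Combine with x ≡ 13 (mod 18): gcd(36, 18) = 18; 13 - 13 = 0, which IS divisible by 18, so compatible.
    Write x = 13 + 36·t and substitute into x ≡ 13 (mod 18): 36·t ≡ 13 − 13 = 0 (mod 18).
    Divide the congruence (and modulus) by g = 18: 2·t ≡ 0 (mod 1).
    Modulo 1 every t works; take t = 0.
    Then x = 13 + 36·0 = 13, valid modulo lcm(36, 18) = 36: x ≡ 13 (mod 36).
Verify: 13 mod 4 = 1, 13 mod 9 = 4, 13 mod 18 = 13.

x ≡ 13 (mod 36).


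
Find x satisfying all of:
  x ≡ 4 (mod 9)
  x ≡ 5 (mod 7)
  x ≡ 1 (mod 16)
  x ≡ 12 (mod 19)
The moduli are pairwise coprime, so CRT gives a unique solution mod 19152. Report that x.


Product of moduli M = 9 · 7 · 16 · 19 = 19152.
Merge one congruence at a time:
  Start: x ≡ 4 (mod 9).
  Combine with x ≡ 5 (mod 7); new modulus lcm = 63.
    Write x = 4 + 9·t and substitute into x ≡ 5 (mod 7): 9·t ≡ 5 − 4 = 1 (mod 7).
    Reduce coefficients mod 7: 2·t ≡ 1 (mod 7).
    The inverse of 2 mod 7 is 4 (since 2·4 = 8 = 1·7 + 1), so t ≡ 4·1 = 4 ≡ 4 (mod 7).
    Then x = 4 + 9·4 = 40, valid modulo lcm(9, 7) = 63: x ≡ 40 (mod 63).
  Combine with x ≡ 1 (mod 16); new modulus lcm = 1008.
    Write x = 40 + 63·t and substitute into x ≡ 1 (mod 16): 63·t ≡ 1 − 40 = -39 (mod 16).
    Reduce coefficients mod 16: 15·t ≡ 9 (mod 16).
    The inverse of 15 mod 16 is 15 (since 15·15 = 225 = 14·16 + 1), so t ≡ 15·9 = 135 ≡ 7 (mod 16).
    Then x = 40 + 63·7 = 481, valid modulo lcm(63, 16) = 1008: x ≡ 481 (mod 1008).
  Combine with x ≡ 12 (mod 19); new modulus lcm = 19152.
    Write x = 481 + 1008·t and substitute into x ≡ 12 (mod 19): 1008·t ≡ 12 − 481 = -469 (mod 19).
    Reduce coefficients mod 19: 1·t ≡ 6 (mod 19).
    So t ≡ 6 (mod 19).
    Then x = 481 + 1008·6 = 6529, valid modulo lcm(1008, 19) = 19152: x ≡ 6529 (mod 19152).
Verify against each original: 6529 mod 9 = 4, 6529 mod 7 = 5, 6529 mod 16 = 1, 6529 mod 19 = 12.

x ≡ 6529 (mod 19152).


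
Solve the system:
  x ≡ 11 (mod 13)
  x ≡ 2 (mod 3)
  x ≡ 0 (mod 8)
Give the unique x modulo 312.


Moduli 13, 3, 8 are pairwise coprime; by CRT there is a unique solution modulo M = 13 · 3 · 8 = 312.
Solve pairwise, accumulating the modulus:
  Start with x ≡ 11 (mod 13).
  Combine with x ≡ 2 (mod 3): since gcd(13, 3) = 1, we get a unique residue mod 39.
    Write x = 11 + 13·t and substitute into x ≡ 2 (mod 3): 13·t ≡ 2 − 11 = -9 (mod 3).
    Reduce coefficients mod 3: 1·t ≡ 0 (mod 3).
    So t ≡ 0 (mod 3).
    Then x = 11 + 13·0 = 11, valid modulo lcm(13, 3) = 39: x ≡ 11 (mod 39).
  Combine with x ≡ 0 (mod 8): since gcd(39, 8) = 1, we get a unique residue mod 312.
    Write x = 11 + 39·t and substitute into x ≡ 0 (mod 8): 39·t ≡ 0 − 11 = -11 (mod 8).
    Reduce coefficients mod 8: 7·t ≡ 5 (mod 8).
    The inverse of 7 mod 8 is 7 (since 7·7 = 49 = 6·8 + 1), so t ≡ 7·5 = 35 ≡ 3 (mod 8).
    Then x = 11 + 39·3 = 128, valid modulo lcm(39, 8) = 312: x ≡ 128 (mod 312).
Verify: 128 mod 13 = 11 ✓, 128 mod 3 = 2 ✓, 128 mod 8 = 0 ✓.

x ≡ 128 (mod 312).


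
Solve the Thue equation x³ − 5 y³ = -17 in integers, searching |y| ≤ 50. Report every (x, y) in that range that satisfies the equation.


The equation is x³ - 5y³ = -17. For fixed y, x³ = 5·y³ − 17, so a solution requires the RHS to be a perfect cube.
Strategy: iterate y from -50 to 50, compute RHS = 5·y³ − 17, and check whether it is a (positive or negative) perfect cube.
Check small values of y:
  y = 0: RHS = -17 is not a perfect cube.
  y = 1: RHS = -12 is not a perfect cube.
  y = -1: RHS = -22 is not a perfect cube.
  y = 2: RHS = 23 is not a perfect cube.
  y = -2: RHS = -57 is not a perfect cube.
  y = 3: RHS = 118 is not a perfect cube.
  y = -3: RHS = -152 is not a perfect cube.
Continuing the search up to |y| = 50 finds no solutions either.
No (x, y) in the scanned range satisfies the equation.

No integer solutions with |y| ≤ 50.


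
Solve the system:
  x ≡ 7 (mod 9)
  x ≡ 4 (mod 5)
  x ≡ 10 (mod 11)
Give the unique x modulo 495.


Moduli 9, 5, 11 are pairwise coprime; by CRT there is a unique solution modulo M = 9 · 5 · 11 = 495.
Solve pairwise, accumulating the modulus:
  Start with x ≡ 7 (mod 9).
  Combine with x ≡ 4 (mod 5): since gcd(9, 5) = 1, we get a unique residue mod 45.
    Write x = 7 + 9·t and substitute into x ≡ 4 (mod 5): 9·t ≡ 4 − 7 = -3 (mod 5).
    Reduce coefficients mod 5: 4·t ≡ 2 (mod 5).
    The inverse of 4 mod 5 is 4 (since 4·4 = 16 = 3·5 + 1), so t ≡ 4·2 = 8 ≡ 3 (mod 5).
    Then x = 7 + 9·3 = 34, valid modulo lcm(9, 5) = 45: x ≡ 34 (mod 45).
  Combine with x ≡ 10 (mod 11): since gcd(45, 11) = 1, we get a unique residue mod 495.
    Write x = 34 + 45·t and substitute into x ≡ 10 (mod 11): 45·t ≡ 10 − 34 = -24 (mod 11).
    Reduce coefficients mod 11: 1·t ≡ 9 (mod 11).
    So t ≡ 9 (mod 11).
    Then x = 34 + 45·9 = 439, valid modulo lcm(45, 11) = 495: x ≡ 439 (mod 495).
Verify: 439 mod 9 = 7 ✓, 439 mod 5 = 4 ✓, 439 mod 11 = 10 ✓.

x ≡ 439 (mod 495).


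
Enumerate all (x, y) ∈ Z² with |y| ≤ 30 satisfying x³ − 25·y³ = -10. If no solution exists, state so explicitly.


The equation is x³ - 25y³ = -10. For fixed y, x³ = 25·y³ − 10, so a solution requires the RHS to be a perfect cube.
Strategy: iterate y from -30 to 30, compute RHS = 25·y³ − 10, and check whether it is a (positive or negative) perfect cube.
Check small values of y:
  y = 0: RHS = -10 is not a perfect cube.
  y = 1: RHS = 15 is not a perfect cube.
  y = -1: RHS = -35 is not a perfect cube.
  y = 2: RHS = 190 is not a perfect cube.
  y = -2: RHS = -210 is not a perfect cube.
  y = 3: RHS = 665 is not a perfect cube.
  y = -3: RHS = -685 is not a perfect cube.
Continuing the search up to |y| = 30 finds no solutions either.
No (x, y) in the scanned range satisfies the equation.

No integer solutions with |y| ≤ 30.


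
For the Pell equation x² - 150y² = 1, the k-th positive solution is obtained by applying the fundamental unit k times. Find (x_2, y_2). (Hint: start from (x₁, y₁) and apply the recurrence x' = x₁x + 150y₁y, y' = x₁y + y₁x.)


Step 1: Find the fundamental solution (x₁, y₁) of x² - 150y² = 1.
  Expand √150 as a continued fraction. a₀ = ⌊√150⌋ = 12; iterate m_{k+1} = d_k·a_k − m_k, d_{k+1} = (150 − m_{k+1}²)/d_k, a_{k+1} = ⌊(a₀ + m_{k+1})/d_{k+1}⌋ (starting m₀ = 0, d₀ = 1), with convergents p_k = a_k·p_{k-1} + p_{k-2}, q_k = a_k·q_{k-1} + q_{k-2} (p₋₁ = 1, q₋₁ = 0):
  k = 0: a₀ = 12; p₀/q₀ = 12/1; p₀² − 150·q₀² = 144 − 150 = -6.
  k = 1: m = 12, d = 6, a = ⌊(12 + 12)/6⌋ = 4; p/q = (4·12 + 1)/(4·1 + 0) = 49/4; p² − 150·q² = 2401 − 2400 = 1.
  The first convergent with p² − 150·q² = 1 gives the fundamental solution (x₁, y₁) = (49, 4).
Step 2: Apply the recurrence (x_{n+1}, y_{n+1}) = (x₁x_n + 150y₁y_n, x₁y_n + y₁x_n) repeatedly.
  From (x_1, y_1) = (49, 4): x_2 = 49·49 + 150·4·4 = 4801; y_2 = 49·4 + 4·49 = 392.
Step 3: Verify x_2² - 150·y_2² = 23049601 - 23049600 = 1 (should be 1). ✓

(x_1, y_1) = (49, 4); (x_2, y_2) = (4801, 392).


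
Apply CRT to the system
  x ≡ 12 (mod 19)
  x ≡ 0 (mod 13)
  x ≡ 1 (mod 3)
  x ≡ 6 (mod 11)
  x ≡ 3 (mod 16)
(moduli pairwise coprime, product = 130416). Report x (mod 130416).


Product of moduli M = 19 · 13 · 3 · 11 · 16 = 130416.
Merge one congruence at a time:
  Start: x ≡ 12 (mod 19).
  Combine with x ≡ 0 (mod 13); new modulus lcm = 247.
    Write x = 12 + 19·t and substitute into x ≡ 0 (mod 13): 19·t ≡ 0 − 12 = -12 (mod 13).
    Reduce coefficients mod 13: 6·t ≡ 1 (mod 13).
    The inverse of 6 mod 13 is 11 (since 6·11 = 66 = 5·13 + 1), so t ≡ 11·1 = 11 ≡ 11 (mod 13).
    Then x = 12 + 19·11 = 221, valid modulo lcm(19, 13) = 247: x ≡ 221 (mod 247).
  Combine with x ≡ 1 (mod 3); new modulus lcm = 741.
    Write x = 221 + 247·t and substitute into x ≡ 1 (mod 3): 247·t ≡ 1 − 221 = -220 (mod 3).
    Reduce coefficients mod 3: 1·t ≡ 2 (mod 3).
    So t ≡ 2 (mod 3).
    Then x = 221 + 247·2 = 715, valid modulo lcm(247, 3) = 741: x ≡ 715 (mod 741).
  Combine with x ≡ 6 (mod 11); new modulus lcm = 8151.
    Write x = 715 + 741·t and substitute into x ≡ 6 (mod 11): 741·t ≡ 6 − 715 = -709 (mod 11).
    Reduce coefficients mod 11: 4·t ≡ 6 (mod 11).
    The inverse of 4 mod 11 is 3 (since 4·3 = 12 = 1·11 + 1), so t ≡ 3·6 = 18 ≡ 7 (mod 11).
    Then x = 715 + 741·7 = 5902, valid modulo lcm(741, 11) = 8151: x ≡ 5902 (mod 8151).
  Combine with x ≡ 3 (mod 16); new modulus lcm = 130416.
    Write x = 5902 + 8151·t and substitute into x ≡ 3 (mod 16): 8151·t ≡ 3 − 5902 = -5899 (mod 16).
    Reduce coefficients mod 16: 7·t ≡ 5 (mod 16).
    The inverse of 7 mod 16 is 7 (since 7·7 = 49 = 3·16 + 1), so t ≡ 7·5 = 35 ≡ 3 (mod 16).
    Then x = 5902 + 8151·3 = 30355, valid modulo lcm(8151, 16) = 130416: x ≡ 30355 (mod 130416).
Verify against each original: 30355 mod 19 = 12, 30355 mod 13 = 0, 30355 mod 3 = 1, 30355 mod 11 = 6, 30355 mod 16 = 3.

x ≡ 30355 (mod 130416).


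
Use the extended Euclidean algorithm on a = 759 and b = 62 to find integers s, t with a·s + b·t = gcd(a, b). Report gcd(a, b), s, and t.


Euclidean algorithm on (759, 62) — divide until remainder is 0:
  759 = 12 · 62 + 15
  62 = 4 · 15 + 2
  15 = 7 · 2 + 1
  2 = 2 · 1 + 0
gcd(759, 62) = 1.
Track Bezout coefficients alongside the remainders: start with r₀ = 759 = a·1 + b·0 (s = 1, t = 0) and r₁ = 62 = a·0 + b·1 (s = 0, t = 1); each new remainder r_{k+1} = r_{k-1} − q_k·r_k inherits s_{k+1} = s_{k-1} − q_k·s_k, t_{k+1} = t_{k-1} − q_k·t_k, so r_k = a·s_k + b·t_k at every step:
  q = 12: r = 15, s = 1 − 12·0 = 1, t = 0 − 12·1 = -12  (check: 759·1 + 62·(-12) = 15)
  q = 4: r = 2, s = 0 − 4·1 = -4, t = 1 − 4·(-12) = 49  (check: 759·(-4) + 62·49 = 2)
  q = 7: r = 1, s = 1 − 7·(-4) = 29, t = -12 − 7·49 = -355  (check: 759·29 + 62·(-355) = 1)
The row with r = 1 (the gcd) gives the Bezout coefficients s = 29, t = -355.
Result: 759 · (29) + 62 · (-355) = 1.

gcd(759, 62) = 1; s = 29, t = -355 (check: 759·29 + 62·(-355) = 1).


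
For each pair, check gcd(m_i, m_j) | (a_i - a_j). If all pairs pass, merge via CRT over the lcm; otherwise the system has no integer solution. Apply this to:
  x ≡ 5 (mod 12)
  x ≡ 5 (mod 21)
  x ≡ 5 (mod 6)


Moduli 12, 21, 6 are not pairwise coprime, so CRT works modulo lcm(m_i) when all pairwise compatibility conditions hold.
Pairwise compatibility: gcd(m_i, m_j) must divide a_i - a_j for every pair.
Merge one congruence at a time:
  Start: x ≡ 5 (mod 12).
  Combine with x ≡ 5 (mod 21): gcd(12, 21) = 3; 5 - 5 = 0, which IS divisible by 3, so compatible.
    Write x = 5 + 12·t and substitute into x ≡ 5 (mod 21): 12·t ≡ 5 − 5 = 0 (mod 21).
    Divide the congruence (and modulus) by g = 3: 4·t ≡ 0 (mod 7).
    The inverse of 4 mod 7 is 2 (since 4·2 = 8 = 1·7 + 1), so t ≡ 2·0 = 0 ≡ 0 (mod 7).
    Then x = 5 + 12·0 = 5, valid modulo lcm(12, 21) = 84: x ≡ 5 (mod 84).
  Combine with x ≡ 5 (mod 6): gcd(84, 6) = 6; 5 - 5 = 0, which IS divisible by 6, so compatible.
    Write x = 5 + 84·t and substitute into x ≡ 5 (mod 6): 84·t ≡ 5 − 5 = 0 (mod 6).
    Divide the congruence (and modulus) by g = 6: 14·t ≡ 0 (mod 1).
    Modulo 1 every t works; take t = 0.
    Then x = 5 + 84·0 = 5, valid modulo lcm(84, 6) = 84: x ≡ 5 (mod 84).
Verify: 5 mod 12 = 5, 5 mod 21 = 5, 5 mod 6 = 5.

x ≡ 5 (mod 84).


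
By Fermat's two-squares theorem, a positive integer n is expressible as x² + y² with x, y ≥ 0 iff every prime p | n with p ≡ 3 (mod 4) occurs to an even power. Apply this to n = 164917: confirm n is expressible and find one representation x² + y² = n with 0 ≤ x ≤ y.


Step 1: Factor n = 164917 = 17 · 89 · 109.
Step 2: Check the mod-4 condition on each prime factor: 17 ≡ 1 (mod 4), exponent 1; 89 ≡ 1 (mod 4), exponent 1; 109 ≡ 1 (mod 4), exponent 1.
All primes ≡ 3 (mod 4) appear to even exponent (or don't appear), so by the two-squares theorem n IS expressible as a sum of two squares.
Step 3: Build a representation. Here n = 17 · 89 · 109 is a product of primes ≡ 1 (mod 4). Each prime p ≡ 1 (mod 4) is itself a sum of two squares; find a² by testing p − a² for a perfect square:
  17: 17 − 1² = 16 = 4² ⇒ 17 = 1² + 4².
  89: 89 − 1² = 88, 89 − 2² = 85, 89 − 3² = 80, 89 − 4² = 73, 89 − 5² = 64 = 8² ⇒ 89 = 5² + 8².
  109: 109 − 1² = 108, 109 − 2² = 105, 109 − 3² = 100 = 10² ⇒ 109 = 3² + 10².
  Combine using the Brahmagupta–Fibonacci identity (a² + b²)(c² + d²) = (ac − bd)² + (ad + bc)² = (ac + bd)² + (ad − bc)²:
  17 · 89 = 1513: from (1² + 4²)(5² + 8²), take (1·5 − 4·8, 1·8 + 4·5) = (5 − 32, 8 + 20) = (-27, 28); dropping signs (only squares matter) gives (27, 28); check 27² + 28² = 729 + 784 = 1513 ✓.
  1513 · 109 = 164917: from (27² + 28²)(3² + 10²), take (27·3 − 28·10, 27·10 + 28·3) = (81 − 280, 270 + 84) = (-199, 354); dropping signs (only squares matter) gives (199, 354); check 199² + 354² = 39601 + 125316 = 164917 ✓.
Step 4: Order so x ≤ y and verify: 199² + 354² = 39601 + 125316 = 164917 = n. ✓

n = 164917 = 199² + 354² (one valid representation with x ≤ y).


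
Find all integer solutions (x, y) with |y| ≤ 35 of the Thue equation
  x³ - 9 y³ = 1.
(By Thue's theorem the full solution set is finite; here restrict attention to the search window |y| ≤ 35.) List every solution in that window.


The equation is x³ - 9y³ = 1. For fixed y, x³ = 9·y³ + 1, so a solution requires the RHS to be a perfect cube.
Strategy: iterate y from -35 to 35, compute RHS = 9·y³ + 1, and check whether it is a (positive or negative) perfect cube.
Check small values of y:
  y = 0: RHS = 1 = (1)³ ⇒ x = 1 works.
  y = 1: RHS = 10 is not a perfect cube.
  y = -1: RHS = -8 = (-2)³ ⇒ x = -2 works.
  y = 2: RHS = 73 is not a perfect cube.
  y = -2: RHS = -71 is not a perfect cube.
  y = 3: RHS = 244 is not a perfect cube.
  y = -3: RHS = -242 is not a perfect cube.
Continuing the search up to |y| = 35 finds no further solutions beyond those listed.
Collected solutions: (1, 0), (-2, -1).

Solutions (with |y| ≤ 35): (1, 0), (-2, -1).


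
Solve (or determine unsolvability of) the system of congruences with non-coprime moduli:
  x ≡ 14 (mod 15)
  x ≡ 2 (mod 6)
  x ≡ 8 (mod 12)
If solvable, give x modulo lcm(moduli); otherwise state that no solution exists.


Moduli 15, 6, 12 are not pairwise coprime, so CRT works modulo lcm(m_i) when all pairwise compatibility conditions hold.
Pairwise compatibility: gcd(m_i, m_j) must divide a_i - a_j for every pair.
Merge one congruence at a time:
  Start: x ≡ 14 (mod 15).
  Combine with x ≡ 2 (mod 6): gcd(15, 6) = 3; 2 - 14 = -12, which IS divisible by 3, so compatible.
    Write x = 14 + 15·t and substitute into x ≡ 2 (mod 6): 15·t ≡ 2 − 14 = -12 (mod 6).
    Divide the congruence (and modulus) by g = 3: 5·t ≡ -4 (mod 2).
    Reduce coefficients mod 2: 1·t ≡ 0 (mod 2).
    So t ≡ 0 (mod 2).
    Then x = 14 + 15·0 = 14, valid modulo lcm(15, 6) = 30: x ≡ 14 (mod 30).
  Combine with x ≡ 8 (mod 12): gcd(30, 12) = 6; 8 - 14 = -6, which IS divisible by 6, so compatible.
    Write x = 14 + 30·t and substitute into x ≡ 8 (mod 12): 30·t ≡ 8 − 14 = -6 (mod 12).
    Divide the congruence (and modulus) by g = 6: 5·t ≡ -1 (mod 2).
    Reduce coefficients mod 2: 1·t ≡ 1 (mod 2).
    So t ≡ 1 (mod 2).
    Then x = 14 + 30·1 = 44, valid modulo lcm(30, 12) = 60: x ≡ 44 (mod 60).
Verify: 44 mod 15 = 14, 44 mod 6 = 2, 44 mod 12 = 8.

x ≡ 44 (mod 60).


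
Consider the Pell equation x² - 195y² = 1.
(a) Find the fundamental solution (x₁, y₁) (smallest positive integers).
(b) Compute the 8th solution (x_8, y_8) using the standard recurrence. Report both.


Step 1: Find the fundamental solution (x₁, y₁) of x² - 195y² = 1.
  Expand √195 as a continued fraction. a₀ = ⌊√195⌋ = 13; iterate m_{k+1} = d_k·a_k − m_k, d_{k+1} = (195 − m_{k+1}²)/d_k, a_{k+1} = ⌊(a₀ + m_{k+1})/d_{k+1}⌋ (starting m₀ = 0, d₀ = 1), with convergents p_k = a_k·p_{k-1} + p_{k-2}, q_k = a_k·q_{k-1} + q_{k-2} (p₋₁ = 1, q₋₁ = 0):
  k = 0: a₀ = 13; p₀/q₀ = 13/1; p₀² − 195·q₀² = 169 − 195 = -26.
  k = 1: m = 13, d = 26, a = ⌊(13 + 13)/26⌋ = 1; p/q = (1·13 + 1)/(1·1 + 0) = 14/1; p² − 195·q² = 196 − 195 = 1.
  The first convergent with p² − 195·q² = 1 gives the fundamental solution (x₁, y₁) = (14, 1).
Step 2: Apply the recurrence (x_{n+1}, y_{n+1}) = (x₁x_n + 195y₁y_n, x₁y_n + y₁x_n) repeatedly.
  From (x_1, y_1) = (14, 1): x_2 = 14·14 + 195·1·1 = 391; y_2 = 14·1 + 1·14 = 28.
  From (x_2, y_2) = (391, 28): x_3 = 14·391 + 195·1·28 = 10934; y_3 = 14·28 + 1·391 = 783.
  From (x_3, y_3) = (10934, 783): x_4 = 14·10934 + 195·1·783 = 305761; y_4 = 14·783 + 1·10934 = 21896.
  From (x_4, y_4) = (305761, 21896): x_5 = 14·305761 + 195·1·21896 = 8550374; y_5 = 14·21896 + 1·305761 = 612305.
  From (x_5, y_5) = (8550374, 612305): x_6 = 14·8550374 + 195·1·612305 = 239104711; y_6 = 14·612305 + 1·8550374 = 17122644.
  From (x_6, y_6) = (239104711, 17122644): x_7 = 14·239104711 + 195·1·17122644 = 6686381534; y_7 = 14·17122644 + 1·239104711 = 478821727.
  From (x_7, y_7) = (6686381534, 478821727): x_8 = 14·6686381534 + 195·1·478821727 = 186979578241; y_8 = 14·478821727 + 1·6686381534 = 13389885712.
Step 3: Verify x_8² - 195·y_8² = 34961362679182240654081 - 34961362679182240654080 = 1 (should be 1). ✓

(x_1, y_1) = (14, 1); (x_8, y_8) = (186979578241, 13389885712).


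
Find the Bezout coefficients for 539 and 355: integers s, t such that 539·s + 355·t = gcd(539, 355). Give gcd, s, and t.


Euclidean algorithm on (539, 355) — divide until remainder is 0:
  539 = 1 · 355 + 184
  355 = 1 · 184 + 171
  184 = 1 · 171 + 13
  171 = 13 · 13 + 2
  13 = 6 · 2 + 1
  2 = 2 · 1 + 0
gcd(539, 355) = 1.
Track Bezout coefficients alongside the remainders: start with r₀ = 539 = a·1 + b·0 (s = 1, t = 0) and r₁ = 355 = a·0 + b·1 (s = 0, t = 1); each new remainder r_{k+1} = r_{k-1} − q_k·r_k inherits s_{k+1} = s_{k-1} − q_k·s_k, t_{k+1} = t_{k-1} − q_k·t_k, so r_k = a·s_k + b·t_k at every step:
  q = 1: r = 184, s = 1 − 1·0 = 1, t = 0 − 1·1 = -1  (check: 539·1 + 355·(-1) = 184)
  q = 1: r = 171, s = 0 − 1·1 = -1, t = 1 − 1·(-1) = 2  (check: 539·(-1) + 355·2 = 171)
  q = 1: r = 13, s = 1 − 1·(-1) = 2, t = -1 − 1·2 = -3  (check: 539·2 + 355·(-3) = 13)
  q = 13: r = 2, s = -1 − 13·2 = -27, t = 2 − 13·(-3) = 41  (check: 539·(-27) + 355·41 = 2)
  q = 6: r = 1, s = 2 − 6·(-27) = 164, t = -3 − 6·41 = -249  (check: 539·164 + 355·(-249) = 1)
The row with r = 1 (the gcd) gives the Bezout coefficients s = 164, t = -249.
Result: 539 · (164) + 355 · (-249) = 1.

gcd(539, 355) = 1; s = 164, t = -249 (check: 539·164 + 355·(-249) = 1).


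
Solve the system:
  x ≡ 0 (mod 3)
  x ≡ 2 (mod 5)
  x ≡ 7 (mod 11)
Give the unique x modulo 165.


Moduli 3, 5, 11 are pairwise coprime; by CRT there is a unique solution modulo M = 3 · 5 · 11 = 165.
Solve pairwise, accumulating the modulus:
  Start with x ≡ 0 (mod 3).
  Combine with x ≡ 2 (mod 5): since gcd(3, 5) = 1, we get a unique residue mod 15.
    Write x = 0 + 3·t and substitute into x ≡ 2 (mod 5): 3·t ≡ 2 − 0 = 2 (mod 5).
    The inverse of 3 mod 5 is 2 (since 3·2 = 6 = 1·5 + 1), so t ≡ 2·2 = 4 ≡ 4 (mod 5).
    Then x = 0 + 3·4 = 12, valid modulo lcm(3, 5) = 15: x ≡ 12 (mod 15).
  Combine with x ≡ 7 (mod 11): since gcd(15, 11) = 1, we get a unique residue mod 165.
    Write x = 12 + 15·t and substitute into x ≡ 7 (mod 11): 15·t ≡ 7 − 12 = -5 (mod 11).
    Reduce coefficients mod 11: 4·t ≡ 6 (mod 11).
    The inverse of 4 mod 11 is 3 (since 4·3 = 12 = 1·11 + 1), so t ≡ 3·6 = 18 ≡ 7 (mod 11).
    Then x = 12 + 15·7 = 117, valid modulo lcm(15, 11) = 165: x ≡ 117 (mod 165).
Verify: 117 mod 3 = 0 ✓, 117 mod 5 = 2 ✓, 117 mod 11 = 7 ✓.

x ≡ 117 (mod 165).


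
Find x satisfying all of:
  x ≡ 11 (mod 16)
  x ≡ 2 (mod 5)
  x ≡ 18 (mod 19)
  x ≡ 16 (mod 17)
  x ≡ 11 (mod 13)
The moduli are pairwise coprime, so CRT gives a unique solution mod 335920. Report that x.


Product of moduli M = 16 · 5 · 19 · 17 · 13 = 335920.
Merge one congruence at a time:
  Start: x ≡ 11 (mod 16).
  Combine with x ≡ 2 (mod 5); new modulus lcm = 80.
    Write x = 11 + 16·t and substitute into x ≡ 2 (mod 5): 16·t ≡ 2 − 11 = -9 (mod 5).
    Reduce coefficients mod 5: 1·t ≡ 1 (mod 5).
    So t ≡ 1 (mod 5).
    Then x = 11 + 16·1 = 27, valid modulo lcm(16, 5) = 80: x ≡ 27 (mod 80).
  Combine with x ≡ 18 (mod 19); new modulus lcm = 1520.
    Write x = 27 + 80·t and substitute into x ≡ 18 (mod 19): 80·t ≡ 18 − 27 = -9 (mod 19).
    Reduce coefficients mod 19: 4·t ≡ 10 (mod 19).
    The inverse of 4 mod 19 is 5 (since 4·5 = 20 = 1·19 + 1), so t ≡ 5·10 = 50 ≡ 12 (mod 19).
    Then x = 27 + 80·12 = 987, valid modulo lcm(80, 19) = 1520: x ≡ 987 (mod 1520).
  Combine with x ≡ 16 (mod 17); new modulus lcm = 25840.
    Write x = 987 + 1520·t and substitute into x ≡ 16 (mod 17): 1520·t ≡ 16 − 987 = -971 (mod 17).
    Reduce coefficients mod 17: 7·t ≡ 15 (mod 17).
    The inverse of 7 mod 17 is 5 (since 7·5 = 35 = 2·17 + 1), so t ≡ 5·15 = 75 ≡ 7 (mod 17).
    Then x = 987 + 1520·7 = 11627, valid modulo lcm(1520, 17) = 25840: x ≡ 11627 (mod 25840).
  Combine with x ≡ 11 (mod 13); new modulus lcm = 335920.
    Write x = 11627 + 25840·t and substitute into x ≡ 11 (mod 13): 25840·t ≡ 11 − 11627 = -11616 (mod 13).
    Reduce coefficients mod 13: 9·t ≡ 6 (mod 13).
    The inverse of 9 mod 13 is 3 (since 9·3 = 27 = 2·13 + 1), so t ≡ 3·6 = 18 ≡ 5 (mod 13).
    Then x = 11627 + 25840·5 = 140827, valid modulo lcm(25840, 13) = 335920: x ≡ 140827 (mod 335920).
Verify against each original: 140827 mod 16 = 11, 140827 mod 5 = 2, 140827 mod 19 = 18, 140827 mod 17 = 16, 140827 mod 13 = 11.

x ≡ 140827 (mod 335920).
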